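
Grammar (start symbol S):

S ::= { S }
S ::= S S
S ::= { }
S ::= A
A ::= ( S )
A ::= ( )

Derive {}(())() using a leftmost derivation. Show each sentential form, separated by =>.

S => SS   [S ::= S S]
SS => SSS   [S ::= S S]
SSS => {}SS   [S ::= { }]
{}SS => {}AS   [S ::= A]
{}AS => {}(S)S   [A ::= ( S )]
{}(S)S => {}(A)S   [S ::= A]
{}(A)S => {}(())S   [A ::= ( )]
{}(())S => {}(())A   [S ::= A]
{}(())A => {}(())()   [A ::= ( )]

S => SS => SSS => {}SS => {}AS => {}(S)S => {}(A)S => {}(())S => {}(())A => {}(())()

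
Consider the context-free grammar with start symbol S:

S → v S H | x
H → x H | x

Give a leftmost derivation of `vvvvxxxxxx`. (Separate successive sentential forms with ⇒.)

S ⇒ vSH   [S → v S H]
vSH ⇒ vvSHH   [S → v S H]
vvSHH ⇒ vvvSHHH   [S → v S H]
vvvSHHH ⇒ vvvvSHHHH   [S → v S H]
vvvvSHHHH ⇒ vvvvxHHHH   [S → x]
vvvvxHHHH ⇒ vvvvxxHHHH   [H → x H]
vvvvxxHHHH ⇒ vvvvxxxHHH   [H → x]
vvvvxxxHHH ⇒ vvvvxxxxHH   [H → x]
vvvvxxxxHH ⇒ vvvvxxxxxH   [H → x]
vvvvxxxxxH ⇒ vvvvxxxxxx   [H → x]

S ⇒ vSH ⇒ vvSHH ⇒ vvvSHHH ⇒ vvvvSHHHH ⇒ vvvvxHHHH ⇒ vvvvxxHHHH ⇒ vvvvxxxHHH ⇒ vvvvxxxxHH ⇒ vvvvxxxxxH ⇒ vvvvxxxxxx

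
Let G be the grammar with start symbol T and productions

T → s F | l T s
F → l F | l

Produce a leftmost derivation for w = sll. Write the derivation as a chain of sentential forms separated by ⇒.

T ⇒ sF ⇒ slF ⇒ sll

T ⇒ sF   [T → s F]
sF ⇒ slF   [F → l F]
slF ⇒ sll   [F → l]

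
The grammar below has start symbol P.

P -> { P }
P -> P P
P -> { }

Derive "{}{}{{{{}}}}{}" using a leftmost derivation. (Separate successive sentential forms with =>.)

P => PP => {}P => {}PP => {}{}P => {}{}PP => {}{}{P}P => {}{}{{P}}P => {}{}{{{P}}}P => {}{}{{{{}}}}P => {}{}{{{{}}}}{}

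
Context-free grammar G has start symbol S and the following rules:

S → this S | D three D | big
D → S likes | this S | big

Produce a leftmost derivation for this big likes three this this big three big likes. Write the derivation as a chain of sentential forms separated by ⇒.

S ⇒ this S ⇒ this D three D ⇒ this S likes three D ⇒ this big likes three D ⇒ this big likes three this S ⇒ this big likes three this D three D ⇒ this big likes three this this S three D ⇒ this big likes three this this big three D ⇒ this big likes three this this big three S likes ⇒ this big likes three this this big three big likes

S ⇒ this S   [S → this S]
this S ⇒ this D three D   [S → D three D]
this D three D ⇒ this S likes three D   [D → S likes]
this S likes three D ⇒ this big likes three D   [S → big]
this big likes three D ⇒ this big likes three this S   [D → this S]
this big likes three this S ⇒ this big likes three this D three D   [S → D three D]
this big likes three this D three D ⇒ this big likes three this this S three D   [D → this S]
this big likes three this this S three D ⇒ this big likes three this this big three D   [S → big]
this big likes three this this big three D ⇒ this big likes three this this big three S likes   [D → S likes]
this big likes three this this big three S likes ⇒ this big likes three this this big three big likes   [S → big]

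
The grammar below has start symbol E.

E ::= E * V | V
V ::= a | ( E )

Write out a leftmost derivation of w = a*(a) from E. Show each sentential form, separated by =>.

E => E*V => V*V => a*V => a*(E) => a*(V) => a*(a)

E => E*V   [E ::= E * V]
E*V => V*V   [E ::= V]
V*V => a*V   [V ::= a]
a*V => a*(E)   [V ::= ( E )]
a*(E) => a*(V)   [E ::= V]
a*(V) => a*(a)   [V ::= a]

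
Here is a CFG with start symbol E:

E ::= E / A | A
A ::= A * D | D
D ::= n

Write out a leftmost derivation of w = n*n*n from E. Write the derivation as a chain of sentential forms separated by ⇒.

E ⇒ A   [E ::= A]
A ⇒ A*D   [A ::= A * D]
A*D ⇒ A*D*D   [A ::= A * D]
A*D*D ⇒ D*D*D   [A ::= D]
D*D*D ⇒ n*D*D   [D ::= n]
n*D*D ⇒ n*n*D   [D ::= n]
n*n*D ⇒ n*n*n   [D ::= n]

E ⇒ A ⇒ A*D ⇒ A*D*D ⇒ D*D*D ⇒ n*D*D ⇒ n*n*D ⇒ n*n*n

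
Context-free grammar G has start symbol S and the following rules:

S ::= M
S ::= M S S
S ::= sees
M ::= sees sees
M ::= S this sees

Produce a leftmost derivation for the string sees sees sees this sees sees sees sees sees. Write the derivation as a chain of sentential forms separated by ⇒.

S ⇒ M S S ⇒ sees sees S S ⇒ sees sees M S S S ⇒ sees sees S this sees S S S ⇒ sees sees sees this sees S S S ⇒ sees sees sees this sees M S S ⇒ sees sees sees this sees sees sees S S ⇒ sees sees sees this sees sees sees sees S ⇒ sees sees sees this sees sees sees sees sees

S ⇒ M S S   [S ::= M S S]
M S S ⇒ sees sees S S   [M ::= sees sees]
sees sees S S ⇒ sees sees M S S S   [S ::= M S S]
sees sees M S S S ⇒ sees sees S this sees S S S   [M ::= S this sees]
sees sees S this sees S S S ⇒ sees sees sees this sees S S S   [S ::= sees]
sees sees sees this sees S S S ⇒ sees sees sees this sees M S S   [S ::= M]
sees sees sees this sees M S S ⇒ sees sees sees this sees sees sees S S   [M ::= sees sees]
sees sees sees this sees sees sees S S ⇒ sees sees sees this sees sees sees sees S   [S ::= sees]
sees sees sees this sees sees sees sees S ⇒ sees sees sees this sees sees sees sees sees   [S ::= sees]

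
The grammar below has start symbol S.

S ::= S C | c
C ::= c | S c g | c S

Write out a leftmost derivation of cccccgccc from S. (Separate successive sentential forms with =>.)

S => SC => SCC => SCCC => SCCCC => cCCCC => cScgCCC => cSCcgCCC => cSCCcgCCC => ccCCcgCCC => cccCcgCCC => cccccgCCC => cccccgcCC => cccccgccC => cccccgccc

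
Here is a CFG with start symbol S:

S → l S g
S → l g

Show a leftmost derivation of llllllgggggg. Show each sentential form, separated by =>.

S=>lSg=>llSgg=>lllSggg=>llllSgggg=>lllllSggggg=>llllllgggggg

S => lSg   [S → l S g]
lSg => llSgg   [S → l S g]
llSgg => lllSggg   [S → l S g]
lllSggg => llllSgggg   [S → l S g]
llllSgggg => lllllSggggg   [S → l S g]
lllllSggggg => llllllgggggg   [S → l g]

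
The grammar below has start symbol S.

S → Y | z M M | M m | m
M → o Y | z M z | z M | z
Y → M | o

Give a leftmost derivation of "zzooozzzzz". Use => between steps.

S => zMM => zzMzM => zzoYzM => zzoMzM => zzooYzM => zzooozM => zzooozzMz => zzooozzzMz => zzooozzzzz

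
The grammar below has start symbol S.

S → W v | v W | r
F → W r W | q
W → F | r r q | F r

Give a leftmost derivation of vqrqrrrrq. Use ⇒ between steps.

S ⇒ vW ⇒ vF ⇒ vWrW ⇒ vFrW ⇒ vWrWrW ⇒ vFrWrW ⇒ vqrWrW ⇒ vqrFrrW ⇒ vqrqrrW ⇒ vqrqrrrrq

S ⇒ vW   [S → v W]
vW ⇒ vF   [W → F]
vF ⇒ vWrW   [F → W r W]
vWrW ⇒ vFrW   [W → F]
vFrW ⇒ vWrWrW   [F → W r W]
vWrWrW ⇒ vFrWrW   [W → F]
vFrWrW ⇒ vqrWrW   [F → q]
vqrWrW ⇒ vqrFrrW   [W → F r]
vqrFrrW ⇒ vqrqrrW   [F → q]
vqrqrrW ⇒ vqrqrrrrq   [W → r r q]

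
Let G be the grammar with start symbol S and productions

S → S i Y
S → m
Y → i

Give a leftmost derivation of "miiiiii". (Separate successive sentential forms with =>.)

S => SiY   [S → S i Y]
SiY => SiYiY   [S → S i Y]
SiYiY => SiYiYiY   [S → S i Y]
SiYiYiY => miYiYiY   [S → m]
miYiYiY => miiiYiY   [Y → i]
miiiYiY => miiiiiY   [Y → i]
miiiiiY => miiiiii   [Y → i]

S=>SiY=>SiYiY=>SiYiYiY=>miYiYiY=>miiiYiY=>miiiiiY=>miiiiii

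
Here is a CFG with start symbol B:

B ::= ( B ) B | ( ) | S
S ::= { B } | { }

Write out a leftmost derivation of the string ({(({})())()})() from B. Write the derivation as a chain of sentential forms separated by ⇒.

B⇒(B)B⇒(S)B⇒({B})B⇒({(B)B})B⇒({((B)B)B})B⇒({((S)B)B})B⇒({(({})B)B})B⇒({(({})())B})B⇒({(({})())()})B⇒({(({})())()})()

B ⇒ (B)B   [B ::= ( B ) B]
(B)B ⇒ (S)B   [B ::= S]
(S)B ⇒ ({B})B   [S ::= { B }]
({B})B ⇒ ({(B)B})B   [B ::= ( B ) B]
({(B)B})B ⇒ ({((B)B)B})B   [B ::= ( B ) B]
({((B)B)B})B ⇒ ({((S)B)B})B   [B ::= S]
({((S)B)B})B ⇒ ({(({})B)B})B   [S ::= { }]
({(({})B)B})B ⇒ ({(({})())B})B   [B ::= ( )]
({(({})())B})B ⇒ ({(({})())()})B   [B ::= ( )]
({(({})())()})B ⇒ ({(({})())()})()   [B ::= ( )]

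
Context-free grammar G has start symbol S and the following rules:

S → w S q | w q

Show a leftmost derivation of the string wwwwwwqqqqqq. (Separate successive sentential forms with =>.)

S => wSq => wwSqq => wwwSqqq => wwwwSqqqq => wwwwwSqqqqq => wwwwwwqqqqqq

S => wSq   [S → w S q]
wSq => wwSqq   [S → w S q]
wwSqq => wwwSqqq   [S → w S q]
wwwSqqq => wwwwSqqqq   [S → w S q]
wwwwSqqqq => wwwwwSqqqqq   [S → w S q]
wwwwwSqqqqq => wwwwwwqqqqqq   [S → w q]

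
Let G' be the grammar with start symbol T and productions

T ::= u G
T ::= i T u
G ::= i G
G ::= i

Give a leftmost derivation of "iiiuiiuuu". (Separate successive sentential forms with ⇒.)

T⇒iTu⇒iiTuu⇒iiiTuuu⇒iiiuGuuu⇒iiiuiGuuu⇒iiiuiiuuu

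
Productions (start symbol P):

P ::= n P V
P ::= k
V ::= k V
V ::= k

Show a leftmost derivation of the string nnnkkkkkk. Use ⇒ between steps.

P⇒nPV⇒nnPVV⇒nnnPVVV⇒nnnkVVV⇒nnnkkVV⇒nnnkkkVV⇒nnnkkkkV⇒nnnkkkkkV⇒nnnkkkkkk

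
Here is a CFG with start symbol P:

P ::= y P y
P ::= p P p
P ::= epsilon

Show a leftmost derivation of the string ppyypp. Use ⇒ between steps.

P ⇒ pPp ⇒ ppPpp ⇒ ppyPypp ⇒ ppyypp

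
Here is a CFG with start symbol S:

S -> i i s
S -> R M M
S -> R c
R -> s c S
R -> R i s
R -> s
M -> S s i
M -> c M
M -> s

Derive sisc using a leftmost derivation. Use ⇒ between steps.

S ⇒ Rc   [S -> R c]
Rc ⇒ Risc   [R -> R i s]
Risc ⇒ sisc   [R -> s]

S ⇒ Rc ⇒ Risc ⇒ sisc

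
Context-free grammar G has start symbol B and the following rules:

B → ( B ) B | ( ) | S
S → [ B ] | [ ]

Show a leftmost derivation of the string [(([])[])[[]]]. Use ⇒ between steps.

B⇒S⇒[B]⇒[(B)B]⇒[((B)B)B]⇒[((S)B)B]⇒[(([])B)B]⇒[(([])S)B]⇒[(([])[])B]⇒[(([])[])S]⇒[(([])[])[B]]⇒[(([])[])[S]]⇒[(([])[])[[]]]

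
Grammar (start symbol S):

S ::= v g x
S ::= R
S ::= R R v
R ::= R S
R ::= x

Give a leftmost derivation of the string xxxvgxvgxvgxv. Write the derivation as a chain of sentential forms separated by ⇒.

S ⇒ RRv   [S ::= R R v]
RRv ⇒ xRv   [R ::= x]
xRv ⇒ xRSv   [R ::= R S]
xRSv ⇒ xRSSv   [R ::= R S]
xRSSv ⇒ xxSSv   [R ::= x]
xxSSv ⇒ xxRSv   [S ::= R]
xxRSv ⇒ xxRSSv   [R ::= R S]
xxRSSv ⇒ xxRSSSv   [R ::= R S]
xxRSSSv ⇒ xxxSSSv   [R ::= x]
xxxSSSv ⇒ xxxvgxSSv   [S ::= v g x]
xxxvgxSSv ⇒ xxxvgxvgxSv   [S ::= v g x]
xxxvgxvgxSv ⇒ xxxvgxvgxvgxv   [S ::= v g x]

S ⇒ RRv ⇒ xRv ⇒ xRSv ⇒ xRSSv ⇒ xxSSv ⇒ xxRSv ⇒ xxRSSv ⇒ xxRSSSv ⇒ xxxSSSv ⇒ xxxvgxSSv ⇒ xxxvgxvgxSv ⇒ xxxvgxvgxvgxv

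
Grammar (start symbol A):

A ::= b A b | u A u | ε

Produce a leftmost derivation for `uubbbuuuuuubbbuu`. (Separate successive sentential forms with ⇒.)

A ⇒ uAu   [A ::= u A u]
uAu ⇒ uuAuu   [A ::= u A u]
uuAuu ⇒ uubAbuu   [A ::= b A b]
uubAbuu ⇒ uubbAbbuu   [A ::= b A b]
uubbAbbuu ⇒ uubbbAbbbuu   [A ::= b A b]
uubbbAbbbuu ⇒ uubbbuAubbbuu   [A ::= u A u]
uubbbuAubbbuu ⇒ uubbbuuAuubbbuu   [A ::= u A u]
uubbbuuAuubbbuu ⇒ uubbbuuuAuuubbbuu   [A ::= u A u]
uubbbuuuAuuubbbuu ⇒ uubbbuuuuuubbbuu   [A ::= ε]

A ⇒ uAu ⇒ uuAuu ⇒ uubAbuu ⇒ uubbAbbuu ⇒ uubbbAbbbuu ⇒ uubbbuAubbbuu ⇒ uubbbuuAuubbbuu ⇒ uubbbuuuAuuubbbuu ⇒ uubbbuuuuuubbbuu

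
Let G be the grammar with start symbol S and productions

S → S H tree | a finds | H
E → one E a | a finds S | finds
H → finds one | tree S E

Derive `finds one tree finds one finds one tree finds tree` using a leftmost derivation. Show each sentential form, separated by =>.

S => S H tree => H H tree => finds one H tree => finds one tree S E tree => finds one tree S H tree E tree => finds one tree H H tree E tree => finds one tree finds one H tree E tree => finds one tree finds one finds one tree E tree => finds one tree finds one finds one tree finds tree

S => S H tree   [S → S H tree]
S H tree => H H tree   [S → H]
H H tree => finds one H tree   [H → finds one]
finds one H tree => finds one tree S E tree   [H → tree S E]
finds one tree S E tree => finds one tree S H tree E tree   [S → S H tree]
finds one tree S H tree E tree => finds one tree H H tree E tree   [S → H]
finds one tree H H tree E tree => finds one tree finds one H tree E tree   [H → finds one]
finds one tree finds one H tree E tree => finds one tree finds one finds one tree E tree   [H → finds one]
finds one tree finds one finds one tree E tree => finds one tree finds one finds one tree finds tree   [E → finds]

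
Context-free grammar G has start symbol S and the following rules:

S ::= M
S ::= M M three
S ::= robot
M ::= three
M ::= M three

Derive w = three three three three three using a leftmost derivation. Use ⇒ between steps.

S ⇒ M M three ⇒ three M three ⇒ three M three three ⇒ three M three three three ⇒ three three three three three

S ⇒ M M three   [S ::= M M three]
M M three ⇒ three M three   [M ::= three]
three M three ⇒ three M three three   [M ::= M three]
three M three three ⇒ three M three three three   [M ::= M three]
three M three three three ⇒ three three three three three   [M ::= three]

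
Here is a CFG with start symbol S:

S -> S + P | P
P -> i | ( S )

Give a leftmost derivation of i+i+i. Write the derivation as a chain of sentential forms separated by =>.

S => S+P => S+P+P => P+P+P => i+P+P => i+i+P => i+i+i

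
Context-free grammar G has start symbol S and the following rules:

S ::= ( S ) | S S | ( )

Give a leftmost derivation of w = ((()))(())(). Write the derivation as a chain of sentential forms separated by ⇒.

S ⇒ SS   [S ::= S S]
SS ⇒ SSS   [S ::= S S]
SSS ⇒ (S)SS   [S ::= ( S )]
(S)SS ⇒ ((S))SS   [S ::= ( S )]
((S))SS ⇒ ((()))SS   [S ::= ( )]
((()))SS ⇒ ((()))(S)S   [S ::= ( S )]
((()))(S)S ⇒ ((()))(())S   [S ::= ( )]
((()))(())S ⇒ ((()))(())()   [S ::= ( )]

S ⇒ SS ⇒ SSS ⇒ (S)SS ⇒ ((S))SS ⇒ ((()))SS ⇒ ((()))(S)S ⇒ ((()))(())S ⇒ ((()))(())()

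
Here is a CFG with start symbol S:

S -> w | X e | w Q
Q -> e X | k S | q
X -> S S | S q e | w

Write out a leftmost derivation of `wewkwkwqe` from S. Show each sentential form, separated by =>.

S=>wQ=>weX=>weSqe=>wewQqe=>wewkSqe=>wewkwQqe=>wewkwkSqe=>wewkwkwqe

S => wQ   [S -> w Q]
wQ => weX   [Q -> e X]
weX => weSqe   [X -> S q e]
weSqe => wewQqe   [S -> w Q]
wewQqe => wewkSqe   [Q -> k S]
wewkSqe => wewkwQqe   [S -> w Q]
wewkwQqe => wewkwkSqe   [Q -> k S]
wewkwkSqe => wewkwkwqe   [S -> w]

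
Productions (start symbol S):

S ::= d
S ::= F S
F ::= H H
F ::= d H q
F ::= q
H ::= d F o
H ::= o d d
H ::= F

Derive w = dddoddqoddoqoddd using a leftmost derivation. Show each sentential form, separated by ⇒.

S ⇒ FS ⇒ HHS ⇒ FHS ⇒ dHqHS ⇒ ddFoqHS ⇒ ddHHoqHS ⇒ ddFHoqHS ⇒ dddHqHoqHS ⇒ dddoddqHoqHS ⇒ dddoddqoddoqHS ⇒ dddoddqoddoqoddS ⇒ dddoddqoddoqoddd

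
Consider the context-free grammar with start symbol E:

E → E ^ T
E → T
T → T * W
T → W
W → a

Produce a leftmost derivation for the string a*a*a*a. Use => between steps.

E => T => T*W => T*W*W => T*W*W*W => W*W*W*W => a*W*W*W => a*a*W*W => a*a*a*W => a*a*a*a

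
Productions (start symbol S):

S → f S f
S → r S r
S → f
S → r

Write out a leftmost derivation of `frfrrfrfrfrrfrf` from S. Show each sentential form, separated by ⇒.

S ⇒ fSf   [S → f S f]
fSf ⇒ frSrf   [S → r S r]
frSrf ⇒ frfSfrf   [S → f S f]
frfSfrf ⇒ frfrSrfrf   [S → r S r]
frfrSrfrf ⇒ frfrrSrrfrf   [S → r S r]
frfrrSrrfrf ⇒ frfrrfSfrrfrf   [S → f S f]
frfrrfSfrrfrf ⇒ frfrrfrSrfrrfrf   [S → r S r]
frfrrfrSrfrrfrf ⇒ frfrrfrfrfrrfrf   [S → f]

S⇒fSf⇒frSrf⇒frfSfrf⇒frfrSrfrf⇒frfrrSrrfrf⇒frfrrfSfrrfrf⇒frfrrfrSrfrrfrf⇒frfrrfrfrfrrfrf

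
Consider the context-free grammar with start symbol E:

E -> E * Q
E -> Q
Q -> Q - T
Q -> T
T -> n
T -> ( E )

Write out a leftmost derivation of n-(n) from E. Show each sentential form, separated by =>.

E=>Q=>Q-T=>T-T=>n-T=>n-(E)=>n-(Q)=>n-(T)=>n-(n)

E => Q   [E -> Q]
Q => Q-T   [Q -> Q - T]
Q-T => T-T   [Q -> T]
T-T => n-T   [T -> n]
n-T => n-(E)   [T -> ( E )]
n-(E) => n-(Q)   [E -> Q]
n-(Q) => n-(T)   [Q -> T]
n-(T) => n-(n)   [T -> n]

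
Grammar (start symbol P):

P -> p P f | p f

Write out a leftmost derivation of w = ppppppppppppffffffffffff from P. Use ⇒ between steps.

P⇒pPf⇒ppPff⇒pppPfff⇒ppppPffff⇒pppppPfffff⇒ppppppPffffff⇒pppppppPfffffff⇒ppppppppPffffffff⇒pppppppppPfffffffff⇒ppppppppppPffffffffff⇒pppppppppppPfffffffffff⇒ppppppppppppffffffffffff

P ⇒ pPf   [P -> p P f]
pPf ⇒ ppPff   [P -> p P f]
ppPff ⇒ pppPfff   [P -> p P f]
pppPfff ⇒ ppppPffff   [P -> p P f]
ppppPffff ⇒ pppppPfffff   [P -> p P f]
pppppPfffff ⇒ ppppppPffffff   [P -> p P f]
ppppppPffffff ⇒ pppppppPfffffff   [P -> p P f]
pppppppPfffffff ⇒ ppppppppPffffffff   [P -> p P f]
ppppppppPffffffff ⇒ pppppppppPfffffffff   [P -> p P f]
pppppppppPfffffffff ⇒ ppppppppppPffffffffff   [P -> p P f]
ppppppppppPffffffffff ⇒ pppppppppppPfffffffffff   [P -> p P f]
pppppppppppPfffffffffff ⇒ ppppppppppppffffffffffff   [P -> p f]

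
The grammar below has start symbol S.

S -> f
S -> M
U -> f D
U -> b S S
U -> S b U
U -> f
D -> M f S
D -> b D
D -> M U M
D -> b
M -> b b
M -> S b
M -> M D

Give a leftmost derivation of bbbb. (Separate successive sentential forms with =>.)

S => M => MD => SbD => MbD => bbbD => bbbb

S => M   [S -> M]
M => MD   [M -> M D]
MD => SbD   [M -> S b]
SbD => MbD   [S -> M]
MbD => bbbD   [M -> b b]
bbbD => bbbb   [D -> b]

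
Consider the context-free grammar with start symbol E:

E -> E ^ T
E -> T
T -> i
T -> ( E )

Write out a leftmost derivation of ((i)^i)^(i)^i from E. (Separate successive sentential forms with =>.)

E=>E^T=>E^T^T=>T^T^T=>(E)^T^T=>(E^T)^T^T=>(T^T)^T^T=>((E)^T)^T^T=>((T)^T)^T^T=>((i)^T)^T^T=>((i)^i)^T^T=>((i)^i)^(E)^T=>((i)^i)^(T)^T=>((i)^i)^(i)^T=>((i)^i)^(i)^i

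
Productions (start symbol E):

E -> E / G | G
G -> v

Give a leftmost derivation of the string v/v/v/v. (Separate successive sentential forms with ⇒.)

E ⇒ E/G   [E -> E / G]
E/G ⇒ E/G/G   [E -> E / G]
E/G/G ⇒ E/G/G/G   [E -> E / G]
E/G/G/G ⇒ G/G/G/G   [E -> G]
G/G/G/G ⇒ v/G/G/G   [G -> v]
v/G/G/G ⇒ v/v/G/G   [G -> v]
v/v/G/G ⇒ v/v/v/G   [G -> v]
v/v/v/G ⇒ v/v/v/v   [G -> v]

E⇒E/G⇒E/G/G⇒E/G/G/G⇒G/G/G/G⇒v/G/G/G⇒v/v/G/G⇒v/v/v/G⇒v/v/v/v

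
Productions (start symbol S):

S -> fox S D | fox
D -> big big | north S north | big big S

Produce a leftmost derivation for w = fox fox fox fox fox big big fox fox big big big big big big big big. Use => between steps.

S => fox S D => fox fox S D D => fox fox fox S D D D => fox fox fox fox S D D D D => fox fox fox fox fox D D D D => fox fox fox fox fox big big S D D D => fox fox fox fox fox big big fox S D D D D => fox fox fox fox fox big big fox fox D D D D => fox fox fox fox fox big big fox fox big big D D D => fox fox fox fox fox big big fox fox big big big big D D => fox fox fox fox fox big big fox fox big big big big big big D => fox fox fox fox fox big big fox fox big big big big big big big big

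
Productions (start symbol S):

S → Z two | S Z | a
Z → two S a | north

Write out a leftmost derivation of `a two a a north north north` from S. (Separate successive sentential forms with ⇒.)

S ⇒ S Z   [S → S Z]
S Z ⇒ S Z Z   [S → S Z]
S Z Z ⇒ S Z Z Z   [S → S Z]
S Z Z Z ⇒ S Z Z Z Z   [S → S Z]
S Z Z Z Z ⇒ a Z Z Z Z   [S → a]
a Z Z Z Z ⇒ a two S a Z Z Z   [Z → two S a]
a two S a Z Z Z ⇒ a two a a Z Z Z   [S → a]
a two a a Z Z Z ⇒ a two a a north Z Z   [Z → north]
a two a a north Z Z ⇒ a two a a north north Z   [Z → north]
a two a a north north Z ⇒ a two a a north north north   [Z → north]

S ⇒ S Z ⇒ S Z Z ⇒ S Z Z Z ⇒ S Z Z Z Z ⇒ a Z Z Z Z ⇒ a two S a Z Z Z ⇒ a two a a Z Z Z ⇒ a two a a north Z Z ⇒ a two a a north north Z ⇒ a two a a north north north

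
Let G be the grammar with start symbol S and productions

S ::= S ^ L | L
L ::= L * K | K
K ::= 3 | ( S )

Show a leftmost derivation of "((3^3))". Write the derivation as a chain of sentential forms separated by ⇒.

S ⇒ L   [S ::= L]
L ⇒ K   [L ::= K]
K ⇒ (S)   [K ::= ( S )]
(S) ⇒ (L)   [S ::= L]
(L) ⇒ (K)   [L ::= K]
(K) ⇒ ((S))   [K ::= ( S )]
((S)) ⇒ ((S^L))   [S ::= S ^ L]
((S^L)) ⇒ ((L^L))   [S ::= L]
((L^L)) ⇒ ((K^L))   [L ::= K]
((K^L)) ⇒ ((3^L))   [K ::= 3]
((3^L)) ⇒ ((3^K))   [L ::= K]
((3^K)) ⇒ ((3^3))   [K ::= 3]

S⇒L⇒K⇒(S)⇒(L)⇒(K)⇒((S))⇒((S^L))⇒((L^L))⇒((K^L))⇒((3^L))⇒((3^K))⇒((3^3))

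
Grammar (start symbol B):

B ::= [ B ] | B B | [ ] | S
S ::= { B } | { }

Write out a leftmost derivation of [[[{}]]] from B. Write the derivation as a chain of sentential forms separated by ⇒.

B ⇒ [B]   [B ::= [ B ]]
[B] ⇒ [[B]]   [B ::= [ B ]]
[[B]] ⇒ [[[B]]]   [B ::= [ B ]]
[[[B]]] ⇒ [[[S]]]   [B ::= S]
[[[S]]] ⇒ [[[{}]]]   [S ::= { }]

B ⇒ [B] ⇒ [[B]] ⇒ [[[B]]] ⇒ [[[S]]] ⇒ [[[{}]]]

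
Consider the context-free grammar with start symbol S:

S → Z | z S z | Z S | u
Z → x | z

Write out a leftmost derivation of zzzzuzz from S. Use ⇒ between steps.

S ⇒ ZS   [S → Z S]
ZS ⇒ zS   [Z → z]
zS ⇒ zzSz   [S → z S z]
zzSz ⇒ zzZSz   [S → Z S]
zzZSz ⇒ zzzSz   [Z → z]
zzzSz ⇒ zzzzSzz   [S → z S z]
zzzzSzz ⇒ zzzzuzz   [S → u]

S ⇒ ZS ⇒ zS ⇒ zzSz ⇒ zzZSz ⇒ zzzSz ⇒ zzzzSzz ⇒ zzzzuzz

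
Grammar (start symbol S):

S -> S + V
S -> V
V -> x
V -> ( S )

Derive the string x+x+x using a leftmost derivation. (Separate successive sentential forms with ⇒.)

S⇒S+V⇒S+V+V⇒V+V+V⇒x+V+V⇒x+x+V⇒x+x+x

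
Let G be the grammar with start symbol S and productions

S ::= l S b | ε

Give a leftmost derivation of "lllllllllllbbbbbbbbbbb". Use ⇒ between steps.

S ⇒ lSb ⇒ llSbb ⇒ lllSbbb ⇒ llllSbbbb ⇒ lllllSbbbbb ⇒ llllllSbbbbbb ⇒ lllllllSbbbbbbb ⇒ llllllllSbbbbbbbb ⇒ lllllllllSbbbbbbbbb ⇒ llllllllllSbbbbbbbbbb ⇒ lllllllllllSbbbbbbbbbbb ⇒ lllllllllllbbbbbbbbbbb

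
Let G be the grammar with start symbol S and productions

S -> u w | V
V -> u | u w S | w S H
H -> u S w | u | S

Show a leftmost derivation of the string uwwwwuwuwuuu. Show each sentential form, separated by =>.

S => V   [S -> V]
V => uwS   [V -> u w S]
uwS => uwV   [S -> V]
uwV => uwwSH   [V -> w S H]
uwwSH => uwwVH   [S -> V]
uwwVH => uwwwSHH   [V -> w S H]
uwwwSHH => uwwwVHH   [S -> V]
uwwwVHH => uwwwwSHHH   [V -> w S H]
uwwwwSHHH => uwwwwVHHH   [S -> V]
uwwwwVHHH => uwwwwuwSHHH   [V -> u w S]
uwwwwuwSHHH => uwwwwuwuwHHH   [S -> u w]
uwwwwuwuwHHH => uwwwwuwuwuHH   [H -> u]
uwwwwuwuwuHH => uwwwwuwuwuuH   [H -> u]
uwwwwuwuwuuH => uwwwwuwuwuuu   [H -> u]

S => V => uwS => uwV => uwwSH => uwwVH => uwwwSHH => uwwwVHH => uwwwwSHHH => uwwwwVHHH => uwwwwuwSHHH => uwwwwuwuwHHH => uwwwwuwuwuHH => uwwwwuwuwuuH => uwwwwuwuwuuu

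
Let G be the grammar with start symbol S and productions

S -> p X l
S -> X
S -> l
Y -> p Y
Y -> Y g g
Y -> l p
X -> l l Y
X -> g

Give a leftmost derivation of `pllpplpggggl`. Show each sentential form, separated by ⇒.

S ⇒ pXl ⇒ pllYl ⇒ pllYggl ⇒ pllpYggl ⇒ pllpYggggl ⇒ pllppYggggl ⇒ pllpplpggggl

S ⇒ pXl   [S -> p X l]
pXl ⇒ pllYl   [X -> l l Y]
pllYl ⇒ pllYggl   [Y -> Y g g]
pllYggl ⇒ pllpYggl   [Y -> p Y]
pllpYggl ⇒ pllpYggggl   [Y -> Y g g]
pllpYggggl ⇒ pllppYggggl   [Y -> p Y]
pllppYggggl ⇒ pllpplpggggl   [Y -> l p]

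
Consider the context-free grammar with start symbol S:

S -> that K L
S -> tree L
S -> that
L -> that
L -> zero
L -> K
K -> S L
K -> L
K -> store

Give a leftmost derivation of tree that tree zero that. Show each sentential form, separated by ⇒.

S ⇒ tree L   [S -> tree L]
tree L ⇒ tree K   [L -> K]
tree K ⇒ tree S L   [K -> S L]
tree S L ⇒ tree that L   [S -> that]
tree that L ⇒ tree that K   [L -> K]
tree that K ⇒ tree that S L   [K -> S L]
tree that S L ⇒ tree that tree L L   [S -> tree L]
tree that tree L L ⇒ tree that tree zero L   [L -> zero]
tree that tree zero L ⇒ tree that tree zero that   [L -> that]

S ⇒ tree L ⇒ tree K ⇒ tree S L ⇒ tree that L ⇒ tree that K ⇒ tree that S L ⇒ tree that tree L L ⇒ tree that tree zero L ⇒ tree that tree zero that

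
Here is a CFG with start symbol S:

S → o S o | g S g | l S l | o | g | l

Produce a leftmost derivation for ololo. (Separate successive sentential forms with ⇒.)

S⇒oSo⇒olSlo⇒ololo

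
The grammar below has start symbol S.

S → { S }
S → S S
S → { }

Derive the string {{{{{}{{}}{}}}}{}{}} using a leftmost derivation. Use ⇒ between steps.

S ⇒ {S}   [S → { S }]
{S} ⇒ {SS}   [S → S S]
{SS} ⇒ {SSS}   [S → S S]
{SSS} ⇒ {{S}SS}   [S → { S }]
{{S}SS} ⇒ {{{S}}SS}   [S → { S }]
{{{S}}SS} ⇒ {{{{S}}}SS}   [S → { S }]
{{{{S}}}SS} ⇒ {{{{SS}}}SS}   [S → S S]
{{{{SS}}}SS} ⇒ {{{{{}S}}}SS}   [S → { }]
{{{{{}S}}}SS} ⇒ {{{{{}SS}}}SS}   [S → S S]
{{{{{}SS}}}SS} ⇒ {{{{{}{S}S}}}SS}   [S → { S }]
{{{{{}{S}S}}}SS} ⇒ {{{{{}{{}}S}}}SS}   [S → { }]
{{{{{}{{}}S}}}SS} ⇒ {{{{{}{{}}{}}}}SS}   [S → { }]
{{{{{}{{}}{}}}}SS} ⇒ {{{{{}{{}}{}}}}{}S}   [S → { }]
{{{{{}{{}}{}}}}{}S} ⇒ {{{{{}{{}}{}}}}{}{}}   [S → { }]

S ⇒ {S} ⇒ {SS} ⇒ {SSS} ⇒ {{S}SS} ⇒ {{{S}}SS} ⇒ {{{{S}}}SS} ⇒ {{{{SS}}}SS} ⇒ {{{{{}S}}}SS} ⇒ {{{{{}SS}}}SS} ⇒ {{{{{}{S}S}}}SS} ⇒ {{{{{}{{}}S}}}SS} ⇒ {{{{{}{{}}{}}}}SS} ⇒ {{{{{}{{}}{}}}}{}S} ⇒ {{{{{}{{}}{}}}}{}{}}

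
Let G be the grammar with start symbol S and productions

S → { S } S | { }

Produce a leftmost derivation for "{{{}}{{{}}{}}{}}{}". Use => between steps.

S=>{S}S=>{{S}S}S=>{{{}}S}S=>{{{}}{S}S}S=>{{{}}{{S}S}S}S=>{{{}}{{{}}S}S}S=>{{{}}{{{}}{}}S}S=>{{{}}{{{}}{}}{}}S=>{{{}}{{{}}{}}{}}{}

S => {S}S   [S → { S } S]
{S}S => {{S}S}S   [S → { S } S]
{{S}S}S => {{{}}S}S   [S → { }]
{{{}}S}S => {{{}}{S}S}S   [S → { S } S]
{{{}}{S}S}S => {{{}}{{S}S}S}S   [S → { S } S]
{{{}}{{S}S}S}S => {{{}}{{{}}S}S}S   [S → { }]
{{{}}{{{}}S}S}S => {{{}}{{{}}{}}S}S   [S → { }]
{{{}}{{{}}{}}S}S => {{{}}{{{}}{}}{}}S   [S → { }]
{{{}}{{{}}{}}{}}S => {{{}}{{{}}{}}{}}{}   [S → { }]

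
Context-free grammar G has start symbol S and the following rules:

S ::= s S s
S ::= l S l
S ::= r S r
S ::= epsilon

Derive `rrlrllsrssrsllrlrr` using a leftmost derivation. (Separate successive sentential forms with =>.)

S => rSr => rrSrr => rrlSlrr => rrlrSrlrr => rrlrlSlrlrr => rrlrllSllrlrr => rrlrllsSsllrlrr => rrlrllsrSrsllrlrr => rrlrllsrsSsrsllrlrr => rrlrllsrssrsllrlrr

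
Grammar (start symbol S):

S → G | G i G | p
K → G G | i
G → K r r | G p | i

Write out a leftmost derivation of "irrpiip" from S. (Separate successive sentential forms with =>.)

S => GiG => GpiG => KrrpiG => irrpiG => irrpiGp => irrpiip

S => GiG   [S → G i G]
GiG => GpiG   [G → G p]
GpiG => KrrpiG   [G → K r r]
KrrpiG => irrpiG   [K → i]
irrpiG => irrpiGp   [G → G p]
irrpiGp => irrpiip   [G → i]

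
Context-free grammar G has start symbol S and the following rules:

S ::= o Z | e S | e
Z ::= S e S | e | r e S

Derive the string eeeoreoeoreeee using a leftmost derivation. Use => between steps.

S => eS => eeS => eeeS => eeeoZ => eeeoreS => eeeoreoZ => eeeoreoSeS => eeeoreoeSeS => eeeoreoeoZeS => eeeoreoeoreSeS => eeeoreoeoreeeS => eeeoreoeoreeee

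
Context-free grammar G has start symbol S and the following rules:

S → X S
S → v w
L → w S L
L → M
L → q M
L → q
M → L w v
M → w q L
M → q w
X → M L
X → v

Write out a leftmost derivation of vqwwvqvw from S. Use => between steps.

S => XS   [S → X S]
XS => vS   [X → v]
vS => vXS   [S → X S]
vXS => vMLS   [X → M L]
vMLS => vLwvLS   [M → L w v]
vLwvLS => vMwvLS   [L → M]
vMwvLS => vqwwvLS   [M → q w]
vqwwvLS => vqwwvqS   [L → q]
vqwwvqS => vqwwvqvw   [S → v w]

S=>XS=>vS=>vXS=>vMLS=>vLwvLS=>vMwvLS=>vqwwvLS=>vqwwvqS=>vqwwvqvw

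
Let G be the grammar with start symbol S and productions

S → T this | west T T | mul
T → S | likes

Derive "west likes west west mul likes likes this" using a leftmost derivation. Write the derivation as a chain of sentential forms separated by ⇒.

S ⇒ west T T ⇒ west likes T ⇒ west likes S ⇒ west likes T this ⇒ west likes S this ⇒ west likes west T T this ⇒ west likes west S T this ⇒ west likes west west T T T this ⇒ west likes west west S T T this ⇒ west likes west west mul T T this ⇒ west likes west west mul likes T this ⇒ west likes west west mul likes likes this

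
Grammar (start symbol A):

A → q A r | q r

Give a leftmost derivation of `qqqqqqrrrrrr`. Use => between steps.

A=>qAr=>qqArr=>qqqArrr=>qqqqArrrr=>qqqqqArrrrr=>qqqqqqrrrrrr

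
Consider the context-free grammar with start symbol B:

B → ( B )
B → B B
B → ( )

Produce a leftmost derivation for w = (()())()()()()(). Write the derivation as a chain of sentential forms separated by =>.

B=>BB=>BBB=>BBBB=>BBBBB=>BBBBBB=>(B)BBBBB=>(BB)BBBBB=>(()B)BBBBB=>(()())BBBBB=>(()())()BBBB=>(()())()()BBB=>(()())()()()BB=>(()())()()()()B=>(()())()()()()()

B => BB   [B → B B]
BB => BBB   [B → B B]
BBB => BBBB   [B → B B]
BBBB => BBBBB   [B → B B]
BBBBB => BBBBBB   [B → B B]
BBBBBB => (B)BBBBB   [B → ( B )]
(B)BBBBB => (BB)BBBBB   [B → B B]
(BB)BBBBB => (()B)BBBBB   [B → ( )]
(()B)BBBBB => (()())BBBBB   [B → ( )]
(()())BBBBB => (()())()BBBB   [B → ( )]
(()())()BBBB => (()())()()BBB   [B → ( )]
(()())()()BBB => (()())()()()BB   [B → ( )]
(()())()()()BB => (()())()()()()B   [B → ( )]
(()())()()()()B => (()())()()()()()   [B → ( )]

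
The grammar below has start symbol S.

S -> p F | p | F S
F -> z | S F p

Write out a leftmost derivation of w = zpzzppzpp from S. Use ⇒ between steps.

S⇒FS⇒SFpS⇒FSFpS⇒zSFpS⇒zFSFpS⇒zSFpSFpS⇒zpFFpSFpS⇒zpzFpSFpS⇒zpzzpSFpS⇒zpzzppFpS⇒zpzzppzpS⇒zpzzppzpp

S ⇒ FS   [S -> F S]
FS ⇒ SFpS   [F -> S F p]
SFpS ⇒ FSFpS   [S -> F S]
FSFpS ⇒ zSFpS   [F -> z]
zSFpS ⇒ zFSFpS   [S -> F S]
zFSFpS ⇒ zSFpSFpS   [F -> S F p]
zSFpSFpS ⇒ zpFFpSFpS   [S -> p F]
zpFFpSFpS ⇒ zpzFpSFpS   [F -> z]
zpzFpSFpS ⇒ zpzzpSFpS   [F -> z]
zpzzpSFpS ⇒ zpzzppFpS   [S -> p]
zpzzppFpS ⇒ zpzzppzpS   [F -> z]
zpzzppzpS ⇒ zpzzppzpp   [S -> p]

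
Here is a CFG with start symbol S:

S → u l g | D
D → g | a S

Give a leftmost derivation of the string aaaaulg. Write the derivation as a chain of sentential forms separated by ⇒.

S ⇒ D ⇒ aS ⇒ aD ⇒ aaS ⇒ aaD ⇒ aaaS ⇒ aaaD ⇒ aaaaS ⇒ aaaaulg

S ⇒ D   [S → D]
D ⇒ aS   [D → a S]
aS ⇒ aD   [S → D]
aD ⇒ aaS   [D → a S]
aaS ⇒ aaD   [S → D]
aaD ⇒ aaaS   [D → a S]
aaaS ⇒ aaaD   [S → D]
aaaD ⇒ aaaaS   [D → a S]
aaaaS ⇒ aaaaulg   [S → u l g]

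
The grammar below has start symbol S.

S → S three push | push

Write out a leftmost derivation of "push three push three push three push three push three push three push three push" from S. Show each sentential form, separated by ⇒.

S ⇒ S three push ⇒ S three push three push ⇒ S three push three push three push ⇒ S three push three push three push three push ⇒ S three push three push three push three push three push ⇒ S three push three push three push three push three push three push ⇒ S three push three push three push three push three push three push three push ⇒ push three push three push three push three push three push three push three push

S ⇒ S three push   [S → S three push]
S three push ⇒ S three push three push   [S → S three push]
S three push three push ⇒ S three push three push three push   [S → S three push]
S three push three push three push ⇒ S three push three push three push three push   [S → S three push]
S three push three push three push three push ⇒ S three push three push three push three push three push   [S → S three push]
S three push three push three push three push three push ⇒ S three push three push three push three push three push three push   [S → S three push]
S three push three push three push three push three push three push ⇒ S three push three push three push three push three push three push three push   [S → S three push]
S three push three push three push three push three push three push three push ⇒ push three push three push three push three push three push three push three push   [S → push]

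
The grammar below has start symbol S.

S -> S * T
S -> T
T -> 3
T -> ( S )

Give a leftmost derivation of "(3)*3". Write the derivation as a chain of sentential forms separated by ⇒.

S ⇒ S*T   [S -> S * T]
S*T ⇒ T*T   [S -> T]
T*T ⇒ (S)*T   [T -> ( S )]
(S)*T ⇒ (T)*T   [S -> T]
(T)*T ⇒ (3)*T   [T -> 3]
(3)*T ⇒ (3)*3   [T -> 3]

S ⇒ S*T ⇒ T*T ⇒ (S)*T ⇒ (T)*T ⇒ (3)*T ⇒ (3)*3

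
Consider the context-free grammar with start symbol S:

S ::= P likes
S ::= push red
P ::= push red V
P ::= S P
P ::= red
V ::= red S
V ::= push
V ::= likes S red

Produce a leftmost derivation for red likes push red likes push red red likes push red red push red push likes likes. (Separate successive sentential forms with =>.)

S => P likes => S P likes => P likes P likes => red likes P likes => red likes S P likes => red likes P likes P likes => red likes push red V likes P likes => red likes push red likes S red likes P likes => red likes push red likes push red red likes P likes => red likes push red likes push red red likes push red V likes => red likes push red likes push red red likes push red red S likes => red likes push red likes push red red likes push red red P likes likes => red likes push red likes push red red likes push red red push red V likes likes => red likes push red likes push red red likes push red red push red push likes likes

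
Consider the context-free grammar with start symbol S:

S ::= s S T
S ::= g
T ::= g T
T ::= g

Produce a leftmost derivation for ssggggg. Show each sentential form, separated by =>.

S=>sST=>ssSTT=>ssgTT=>ssggTT=>ssgggT=>ssggggT=>ssggggg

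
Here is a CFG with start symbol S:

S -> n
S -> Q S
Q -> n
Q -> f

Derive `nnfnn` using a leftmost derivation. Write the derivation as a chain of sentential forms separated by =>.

S => QS => nS => nQS => nnS => nnQS => nnfS => nnfQS => nnfnS => nnfnn

S => QS   [S -> Q S]
QS => nS   [Q -> n]
nS => nQS   [S -> Q S]
nQS => nnS   [Q -> n]
nnS => nnQS   [S -> Q S]
nnQS => nnfS   [Q -> f]
nnfS => nnfQS   [S -> Q S]
nnfQS => nnfnS   [Q -> n]
nnfnS => nnfnn   [S -> n]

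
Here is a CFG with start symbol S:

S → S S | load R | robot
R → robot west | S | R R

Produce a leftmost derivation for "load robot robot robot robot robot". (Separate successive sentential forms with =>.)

S => S S   [S → S S]
S S => S S S   [S → S S]
S S S => load R S S   [S → load R]
load R S S => load R R S S   [R → R R]
load R R S S => load S R S S   [R → S]
load S R S S => load robot R S S   [S → robot]
load robot R S S => load robot S S S   [R → S]
load robot S S S => load robot S S S S   [S → S S]
load robot S S S S => load robot robot S S S   [S → robot]
load robot robot S S S => load robot robot robot S S   [S → robot]
load robot robot robot S S => load robot robot robot robot S   [S → robot]
load robot robot robot robot S => load robot robot robot robot robot   [S → robot]

S => S S => S S S => load R S S => load R R S S => load S R S S => load robot R S S => load robot S S S => load robot S S S S => load robot robot S S S => load robot robot robot S S => load robot robot robot robot S => load robot robot robot robot robot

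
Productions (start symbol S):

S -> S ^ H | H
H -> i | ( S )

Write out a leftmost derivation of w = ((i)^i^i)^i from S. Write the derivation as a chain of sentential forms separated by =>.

S => S^H   [S -> S ^ H]
S^H => H^H   [S -> H]
H^H => (S)^H   [H -> ( S )]
(S)^H => (S^H)^H   [S -> S ^ H]
(S^H)^H => (S^H^H)^H   [S -> S ^ H]
(S^H^H)^H => (H^H^H)^H   [S -> H]
(H^H^H)^H => ((S)^H^H)^H   [H -> ( S )]
((S)^H^H)^H => ((H)^H^H)^H   [S -> H]
((H)^H^H)^H => ((i)^H^H)^H   [H -> i]
((i)^H^H)^H => ((i)^i^H)^H   [H -> i]
((i)^i^H)^H => ((i)^i^i)^H   [H -> i]
((i)^i^i)^H => ((i)^i^i)^i   [H -> i]

S => S^H => H^H => (S)^H => (S^H)^H => (S^H^H)^H => (H^H^H)^H => ((S)^H^H)^H => ((H)^H^H)^H => ((i)^H^H)^H => ((i)^i^H)^H => ((i)^i^i)^H => ((i)^i^i)^i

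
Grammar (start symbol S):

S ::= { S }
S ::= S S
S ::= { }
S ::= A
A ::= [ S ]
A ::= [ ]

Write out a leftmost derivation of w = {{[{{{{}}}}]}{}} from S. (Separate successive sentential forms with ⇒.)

S ⇒ {S}   [S ::= { S }]
{S} ⇒ {SS}   [S ::= S S]
{SS} ⇒ {{S}S}   [S ::= { S }]
{{S}S} ⇒ {{A}S}   [S ::= A]
{{A}S} ⇒ {{[S]}S}   [A ::= [ S ]]
{{[S]}S} ⇒ {{[{S}]}S}   [S ::= { S }]
{{[{S}]}S} ⇒ {{[{{S}}]}S}   [S ::= { S }]
{{[{{S}}]}S} ⇒ {{[{{{S}}}]}S}   [S ::= { S }]
{{[{{{S}}}]}S} ⇒ {{[{{{{}}}}]}S}   [S ::= { }]
{{[{{{{}}}}]}S} ⇒ {{[{{{{}}}}]}{}}   [S ::= { }]

S ⇒ {S} ⇒ {SS} ⇒ {{S}S} ⇒ {{A}S} ⇒ {{[S]}S} ⇒ {{[{S}]}S} ⇒ {{[{{S}}]}S} ⇒ {{[{{{S}}}]}S} ⇒ {{[{{{{}}}}]}S} ⇒ {{[{{{{}}}}]}{}}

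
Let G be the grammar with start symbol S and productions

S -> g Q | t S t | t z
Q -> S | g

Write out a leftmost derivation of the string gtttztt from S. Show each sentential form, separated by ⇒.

S ⇒ gQ ⇒ gS ⇒ gtSt ⇒ gttStt ⇒ gtttztt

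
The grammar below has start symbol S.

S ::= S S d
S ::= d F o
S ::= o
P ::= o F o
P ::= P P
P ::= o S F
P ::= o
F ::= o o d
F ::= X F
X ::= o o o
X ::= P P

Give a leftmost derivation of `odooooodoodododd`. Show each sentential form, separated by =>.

S => SSd   [S ::= S S d]
SSd => oSd   [S ::= o]
oSd => oSSdd   [S ::= S S d]
oSSdd => oSSdSdd   [S ::= S S d]
oSSdSdd => oSSdSdSdd   [S ::= S S d]
oSSdSdSdd => odFoSdSdSdd   [S ::= d F o]
odFoSdSdSdd => odXFoSdSdSdd   [F ::= X F]
odXFoSdSdSdd => odoooFoSdSdSdd   [X ::= o o o]
odoooFoSdSdSdd => odooooodoSdSdSdd   [F ::= o o d]
odooooodoSdSdSdd => odooooodoodSdSdd   [S ::= o]
odooooodoodSdSdd => odooooodoododSdd   [S ::= o]
odooooodoododSdd => odooooodoodododd   [S ::= o]

S => SSd => oSd => oSSdd => oSSdSdd => oSSdSdSdd => odFoSdSdSdd => odXFoSdSdSdd => odoooFoSdSdSdd => odooooodoSdSdSdd => odooooodoodSdSdd => odooooodoododSdd => odooooodoodododd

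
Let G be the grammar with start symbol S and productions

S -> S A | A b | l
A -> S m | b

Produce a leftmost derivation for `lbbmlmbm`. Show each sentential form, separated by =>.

S => SA => SAA => lAA => lSmA => lAbmA => lbbmA => lbbmSm => lbbmAbm => lbbmSmbm => lbbmlmbm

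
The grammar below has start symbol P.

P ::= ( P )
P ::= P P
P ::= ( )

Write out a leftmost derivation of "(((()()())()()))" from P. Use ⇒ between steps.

P ⇒ (P)   [P ::= ( P )]
(P) ⇒ ((P))   [P ::= ( P )]
((P)) ⇒ ((PP))   [P ::= P P]
((PP)) ⇒ ((PPP))   [P ::= P P]
((PPP)) ⇒ (((P)PP))   [P ::= ( P )]
(((P)PP)) ⇒ (((PP)PP))   [P ::= P P]
(((PP)PP)) ⇒ (((PPP)PP))   [P ::= P P]
(((PPP)PP)) ⇒ (((()PP)PP))   [P ::= ( )]
(((()PP)PP)) ⇒ (((()()P)PP))   [P ::= ( )]
(((()()P)PP)) ⇒ (((()()())PP))   [P ::= ( )]
(((()()())PP)) ⇒ (((()()())()P))   [P ::= ( )]
(((()()())()P)) ⇒ (((()()())()()))   [P ::= ( )]

P ⇒ (P) ⇒ ((P)) ⇒ ((PP)) ⇒ ((PPP)) ⇒ (((P)PP)) ⇒ (((PP)PP)) ⇒ (((PPP)PP)) ⇒ (((()PP)PP)) ⇒ (((()()P)PP)) ⇒ (((()()())PP)) ⇒ (((()()())()P)) ⇒ (((()()())()()))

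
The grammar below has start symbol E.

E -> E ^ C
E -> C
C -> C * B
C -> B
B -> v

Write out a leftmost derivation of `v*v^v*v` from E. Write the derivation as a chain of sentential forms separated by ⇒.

E ⇒ E^C   [E -> E ^ C]
E^C ⇒ C^C   [E -> C]
C^C ⇒ C*B^C   [C -> C * B]
C*B^C ⇒ B*B^C   [C -> B]
B*B^C ⇒ v*B^C   [B -> v]
v*B^C ⇒ v*v^C   [B -> v]
v*v^C ⇒ v*v^C*B   [C -> C * B]
v*v^C*B ⇒ v*v^B*B   [C -> B]
v*v^B*B ⇒ v*v^v*B   [B -> v]
v*v^v*B ⇒ v*v^v*v   [B -> v]

E⇒E^C⇒C^C⇒C*B^C⇒B*B^C⇒v*B^C⇒v*v^C⇒v*v^C*B⇒v*v^B*B⇒v*v^v*B⇒v*v^v*v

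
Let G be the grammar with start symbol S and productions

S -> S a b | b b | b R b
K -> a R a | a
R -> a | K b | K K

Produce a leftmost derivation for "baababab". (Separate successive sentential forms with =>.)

S => Sab   [S -> S a b]
Sab => Sabab   [S -> S a b]
Sabab => bRbabab   [S -> b R b]
bRbabab => bKKbabab   [R -> K K]
bKKbabab => baKbabab   [K -> a]
baKbabab => baababab   [K -> a]

S=>Sab=>Sabab=>bRbabab=>bKKbabab=>baKbabab=>baababab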